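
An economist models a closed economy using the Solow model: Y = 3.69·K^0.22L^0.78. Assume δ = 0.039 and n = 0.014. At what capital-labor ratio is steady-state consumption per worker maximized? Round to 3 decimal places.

Break-even investment rate: n + δ = 0.014 + 0.039 = 0.053.
Setting f'(k) = n+δ gives 0.22·3.69·k^(0.22−1) = 0.053, hence k_gold = (0.22·3.69/0.053)^(1/0.78) ≈ 33.0714.

k_gold ≈ 33.071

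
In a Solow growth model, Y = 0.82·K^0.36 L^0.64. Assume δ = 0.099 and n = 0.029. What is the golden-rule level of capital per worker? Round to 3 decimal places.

k_gold ≈ 3.690

Break-even investment rate: n + δ = 0.029 + 0.099 = 0.128.
Setting f'(k) = n+δ gives 0.36·0.82·k^(0.36−1) = 0.128, hence k_gold = (0.36·0.82/0.128)^(1/0.64) ≈ 3.6901.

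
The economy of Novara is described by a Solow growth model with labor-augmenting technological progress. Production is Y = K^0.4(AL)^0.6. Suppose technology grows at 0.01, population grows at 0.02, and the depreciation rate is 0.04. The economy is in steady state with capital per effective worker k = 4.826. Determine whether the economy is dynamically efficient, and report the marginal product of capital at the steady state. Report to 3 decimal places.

The effective depreciation rate is n + g + δ = 0.02 + 0.01 + 0.04 = 0.07.
MPK = 0.4·k^(0.4−1) = 0.4·4.826^(-0.6) ≈ 0.1556.
MPK > 0.07, so the economy is dynamically efficient (under-saving).

dynamically efficient; MPK ≈ 0.156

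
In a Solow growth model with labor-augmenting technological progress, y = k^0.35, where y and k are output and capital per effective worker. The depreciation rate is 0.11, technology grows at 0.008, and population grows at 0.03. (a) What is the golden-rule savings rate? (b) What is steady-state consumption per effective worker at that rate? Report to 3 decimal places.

Capital per effective worker breaks even when investment replaces (n + g + δ)·k; here n + g + δ = 0.148.
For Cobb-Douglas, s_gold equals capital's share: s_gold = 0.35.
Maximizing c = f(k) − (n+g+δ)·k gives f'(k) = n+g+δ, i.e. 0.35·k^(0.35−1) = 0.148, so k_gold = (0.35/0.148)^(1/0.65) ≈ 3.7591.
y_gold = 3.7591^0.35 ≈ 1.5896; c_gold = (1−0.35)·y_gold ≈ 1.0332.

(a) s_gold = 0.350; (b) c_gold ≈ 1.033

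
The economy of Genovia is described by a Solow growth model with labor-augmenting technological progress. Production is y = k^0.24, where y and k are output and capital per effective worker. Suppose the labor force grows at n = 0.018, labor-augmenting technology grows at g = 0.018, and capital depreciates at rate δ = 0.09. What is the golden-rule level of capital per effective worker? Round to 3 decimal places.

Capital per effective worker breaks even when investment replaces (n + g + δ)·k; here n + g + δ = 0.126.
Golden rule sets MPK = n+g+δ: 0.24·k^(0.24−1) = 0.126, so k_gold = (0.24/0.126)^(1/0.76) ≈ 2.3346.

k_gold ≈ 2.335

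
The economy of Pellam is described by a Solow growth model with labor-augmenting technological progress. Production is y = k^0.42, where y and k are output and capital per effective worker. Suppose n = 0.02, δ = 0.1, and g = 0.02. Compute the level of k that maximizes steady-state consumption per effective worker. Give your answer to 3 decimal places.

Break-even investment rate: n + g + δ = 0.02 + 0.02 + 0.1 = 0.14.
Setting f'(k) = n+g+δ gives 0.42·k^(0.42−1) = 0.14, hence k_gold = (0.42/0.14)^(1/0.58) ≈ 6.6470.

k_gold ≈ 6.647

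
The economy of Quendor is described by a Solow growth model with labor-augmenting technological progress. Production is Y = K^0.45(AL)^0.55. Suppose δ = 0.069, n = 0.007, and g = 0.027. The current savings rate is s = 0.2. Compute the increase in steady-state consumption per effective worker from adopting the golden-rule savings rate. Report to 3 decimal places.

Δc ≈ 0.461

Capital per effective worker breaks even when investment replaces (n + g + δ)·k; here n + g + δ = 0.103.
Current steady state (s = 0.2): k* = (0.2/0.103)^(1/0.55) ≈ 3.3418, y* = 3.3418^0.45 ≈ 1.7211, c* = (1−0.2)·1.7211 ≈ 1.3768.
At the golden rule the marginal product of capital equals n+g+δ: 0.45·k^(0.45−1) = 0.103. Solving, k_gold = (0.45/0.103)^(1/0.55) ≈ 14.5989.
y_gold = 14.5989^0.45 ≈ 3.3415, c_gold = y_gold − 0.103·k_gold ≈ 1.8378.
Gain: Δc = 1.8378 − 1.3768 ≈ 0.4610.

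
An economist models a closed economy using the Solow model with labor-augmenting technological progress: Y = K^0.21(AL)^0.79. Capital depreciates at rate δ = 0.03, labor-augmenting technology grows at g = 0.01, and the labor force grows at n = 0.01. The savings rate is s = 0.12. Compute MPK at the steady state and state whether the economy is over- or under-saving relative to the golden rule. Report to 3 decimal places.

under-saving; MPK ≈ 0.087

Capital per effective worker breaks even when investment replaces (n + g + δ)·k; here n + g + δ = 0.05.
Steady-state k*: s·k^0.21 = 0.05·k gives k* = (0.12/0.05)^(1/0.79) ≈ 3.0289.
MPK = 0.21·3.0289^(-0.79) ≈ 0.0875.
MPK > n+g+δ = 0.05, so the economy is dynamically efficient (under-saving).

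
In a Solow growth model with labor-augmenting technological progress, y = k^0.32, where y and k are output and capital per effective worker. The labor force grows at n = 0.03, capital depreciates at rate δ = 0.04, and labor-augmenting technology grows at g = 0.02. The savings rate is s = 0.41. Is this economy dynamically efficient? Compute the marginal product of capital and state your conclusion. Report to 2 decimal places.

Break-even investment rate: n + g + δ = 0.03 + 0.02 + 0.04 = 0.09.
Steady-state k*: s·k^0.32 = 0.09·k gives k* = (0.41/0.09)^(1/0.68) ≈ 9.2991.
MPK = 0.32·9.2991^(-0.68) ≈ 0.0702.
MPK < n+g+δ = 0.09, so the economy is dynamically inefficient (over-saving).

dynamically inefficient; MPK ≈ 0.07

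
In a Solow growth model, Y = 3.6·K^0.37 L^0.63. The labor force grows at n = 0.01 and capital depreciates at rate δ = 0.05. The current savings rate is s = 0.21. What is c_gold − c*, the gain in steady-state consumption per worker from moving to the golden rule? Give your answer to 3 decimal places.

Δc ≈ 1.413

The effective depreciation rate is n + δ = 0.01 + 0.05 = 0.06.
Current steady state (s = 0.21): k* = (0.21·3.6/0.06)^(1/0.63) ≈ 55.7982, y* = 3.6·55.7982^0.37 ≈ 15.9423, c* = (1−0.21)·15.9423 ≈ 12.5944.
Setting f'(k) = n+δ gives 0.37·3.6·k^(0.37−1) = 0.06, hence k_gold = (0.37·3.6/0.06)^(1/0.63) ≈ 137.1097.
y_gold = 3.6·137.1097^0.37 ≈ 22.2340, c_gold = y_gold − 0.06·k_gold ≈ 14.0074.
Gain: Δc = 14.0074 − 12.5944 ≈ 1.4130.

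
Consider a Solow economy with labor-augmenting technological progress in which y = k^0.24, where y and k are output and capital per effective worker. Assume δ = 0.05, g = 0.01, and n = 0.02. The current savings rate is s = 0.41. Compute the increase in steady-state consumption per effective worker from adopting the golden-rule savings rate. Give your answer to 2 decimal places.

Δc ≈ 0.09

The effective depreciation rate is n + g + δ = 0.02 + 0.01 + 0.05 = 0.08.
Current steady state (s = 0.41): k* = (0.41/0.08)^(1/0.76) ≈ 8.5863, y* = 8.5863^0.24 ≈ 1.6754, c* = (1−0.41)·1.6754 ≈ 0.9885.
Golden rule sets MPK = n+g+δ: 0.24·k^(0.24−1) = 0.08, so k_gold = (0.24/0.08)^(1/0.76) ≈ 4.2442.
y_gold = 4.2442^0.24 ≈ 1.4147, c_gold = y_gold − 0.08·k_gold ≈ 1.0752.
Gain: Δc = 1.0752 − 0.9885 ≈ 0.0867.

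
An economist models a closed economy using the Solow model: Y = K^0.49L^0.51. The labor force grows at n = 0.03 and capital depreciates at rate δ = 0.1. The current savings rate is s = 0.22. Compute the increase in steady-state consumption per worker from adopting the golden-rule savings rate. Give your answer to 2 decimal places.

Capital per worker breaks even when investment replaces (n + δ)·k; here n + δ = 0.13.
Current steady state (s = 0.22): k* = (0.22/0.13)^(1/0.51) ≈ 2.8054, y* = 2.8054^0.49 ≈ 1.6578, c* = (1−0.22)·1.6578 ≈ 1.2930.
Setting f'(k) = n+δ gives 0.49·k^(0.49−1) = 0.13, hence k_gold = (0.49/0.13)^(1/0.51) ≈ 13.4868.
y_gold = 13.4868^0.49 ≈ 3.5781, c_gold = y_gold − 0.13·k_gold ≈ 1.8248.
Gain: Δc = 1.8248 − 1.2930 ≈ 0.5318.

Δc ≈ 0.53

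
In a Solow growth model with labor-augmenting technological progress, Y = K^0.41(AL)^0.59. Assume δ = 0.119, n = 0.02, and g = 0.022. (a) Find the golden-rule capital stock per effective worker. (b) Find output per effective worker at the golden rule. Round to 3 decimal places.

(a) k_gold ≈ 4.876; (b) y_gold ≈ 1.915

n + g + δ = 0.02 + 0.022 + 0.119 = 0.161.
Golden rule sets MPK = n+g+δ: 0.41·k^(0.41−1) = 0.161, so k_gold = (0.41/0.161)^(1/0.59) ≈ 4.8760.
y_gold = 4.8760^0.41 ≈ 1.9147.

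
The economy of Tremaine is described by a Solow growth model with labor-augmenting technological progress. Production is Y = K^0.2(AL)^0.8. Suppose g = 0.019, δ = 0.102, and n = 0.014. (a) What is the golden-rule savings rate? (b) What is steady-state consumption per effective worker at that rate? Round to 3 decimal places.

(a) s_gold = 0.200; (b) c_gold ≈ 0.883

Break-even investment rate: n + g + δ = 0.014 + 0.019 + 0.102 = 0.135.
For Cobb-Douglas, s_gold equals capital's share: s_gold = 0.2.
Setting f'(k) = n+g+δ gives 0.2·k^(0.2−1) = 0.135, hence k_gold = (0.2/0.135)^(1/0.8) ≈ 1.6344.
y_gold = 1.6344^0.2 ≈ 1.1033; c_gold = (1−0.2)·y_gold ≈ 0.8826.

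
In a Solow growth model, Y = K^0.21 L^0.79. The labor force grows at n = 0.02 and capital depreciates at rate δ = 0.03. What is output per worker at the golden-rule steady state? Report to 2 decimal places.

Break-even investment rate: n + δ = 0.02 + 0.03 = 0.05.
Maximizing c = f(k) − (n+δ)·k gives f'(k) = n+δ, i.e. 0.21·k^(0.21−1) = 0.05, so k_gold = (0.21/0.05)^(1/0.79) ≈ 6.1507.
Output: y_gold = k_gold^0.21 = 6.1507^0.21 ≈ 1.4644.

y_gold ≈ 1.46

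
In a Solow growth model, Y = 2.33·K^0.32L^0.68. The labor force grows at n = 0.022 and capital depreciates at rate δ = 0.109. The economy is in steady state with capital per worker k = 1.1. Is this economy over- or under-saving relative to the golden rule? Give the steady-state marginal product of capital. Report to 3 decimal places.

under-saving; MPK ≈ 0.699

Capital per worker breaks even when investment replaces (n + δ)·k; here n + δ = 0.131.
MPK = 0.32·2.33·k^(0.32−1) = 0.32·2.33·1.1^(-0.68) ≈ 0.6988.
MPK > 0.131, so the economy is dynamically efficient (under-saving).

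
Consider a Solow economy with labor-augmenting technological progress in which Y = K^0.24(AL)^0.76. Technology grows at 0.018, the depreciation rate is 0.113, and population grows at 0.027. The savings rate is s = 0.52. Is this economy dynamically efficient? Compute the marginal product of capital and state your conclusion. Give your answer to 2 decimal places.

dynamically inefficient; MPK ≈ 0.07

The effective depreciation rate is n + g + δ = 0.027 + 0.018 + 0.113 = 0.158.
Steady-state k*: s·k^0.24 = 0.158·k gives k* = (0.52/0.158)^(1/0.76) ≈ 4.7942.
MPK = 0.24·4.7942^(-0.76) ≈ 0.0729.
MPK < n+g+δ = 0.158, so the economy is dynamically inefficient (over-saving).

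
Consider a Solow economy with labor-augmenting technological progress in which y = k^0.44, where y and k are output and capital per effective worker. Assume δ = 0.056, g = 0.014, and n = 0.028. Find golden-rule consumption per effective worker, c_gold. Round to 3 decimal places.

c_gold ≈ 1.822

The effective depreciation rate is n + g + δ = 0.028 + 0.014 + 0.056 = 0.098.
Setting f'(k) = n+g+δ gives 0.44·k^(0.44−1) = 0.098, hence k_gold = (0.44/0.098)^(1/0.56) ≈ 14.6114.
y_gold = 14.6114^0.44 ≈ 3.2543.
c_gold = y_gold − (n+g+δ)·k_gold = 3.2543 − 0.098·14.6114 ≈ 1.8224.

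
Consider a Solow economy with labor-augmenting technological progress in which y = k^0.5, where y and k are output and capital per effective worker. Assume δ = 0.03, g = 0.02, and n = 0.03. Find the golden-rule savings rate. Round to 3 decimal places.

s_gold = 0.500

Break-even investment rate: n + g + δ = 0.03 + 0.02 + 0.03 = 0.08.
At the golden rule MPK = n+g+δ, and in any Cobb-Douglas steady state s = (n+g+δ)·k/y = MPK·k/y = capital's share 0.5.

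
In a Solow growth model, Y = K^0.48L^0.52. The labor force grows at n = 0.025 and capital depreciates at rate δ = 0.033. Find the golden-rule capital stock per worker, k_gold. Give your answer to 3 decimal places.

k_gold ≈ 58.214

Capital per worker breaks even when investment replaces (n + δ)·k; here n + δ = 0.058.
At the golden rule the marginal product of capital equals n+δ: 0.48·k^(0.48−1) = 0.058. Solving, k_gold = (0.48/0.058)^(1/0.52) ≈ 58.2137.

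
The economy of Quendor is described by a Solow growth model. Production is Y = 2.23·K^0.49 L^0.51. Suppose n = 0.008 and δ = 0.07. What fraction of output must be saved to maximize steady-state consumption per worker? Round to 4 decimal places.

The effective depreciation rate is n + δ = 0.008 + 0.07 = 0.078.
At the golden rule MPK = n+δ, and in any Cobb-Douglas steady state s = (n+δ)·k/y = MPK·k/y = capital's share 0.49.

s_gold = 0.4900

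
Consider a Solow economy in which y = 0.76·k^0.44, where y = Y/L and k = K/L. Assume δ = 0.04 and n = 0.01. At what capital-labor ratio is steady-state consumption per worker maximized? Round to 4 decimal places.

Capital per worker breaks even when investment replaces (n + δ)·k; here n + δ = 0.05.
Setting f'(k) = n+δ gives 0.44·0.76·k^(0.44−1) = 0.05, hence k_gold = (0.44·0.76/0.05)^(1/0.56) ≈ 29.7676.

k_gold ≈ 29.7676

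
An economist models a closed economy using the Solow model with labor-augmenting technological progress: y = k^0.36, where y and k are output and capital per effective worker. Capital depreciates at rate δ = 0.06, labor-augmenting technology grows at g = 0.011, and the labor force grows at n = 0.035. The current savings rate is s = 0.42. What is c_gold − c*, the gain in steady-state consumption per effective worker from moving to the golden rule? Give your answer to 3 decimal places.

Δc ≈ 0.015

n + g + δ = 0.035 + 0.011 + 0.06 = 0.106.
Current steady state (s = 0.42): k* = (0.42/0.106)^(1/0.64) ≈ 8.5958, y* = 8.5958^0.36 ≈ 2.1694, c* = (1−0.42)·2.1694 ≈ 1.2583.
Setting f'(k) = n+g+δ gives 0.36·k^(0.36−1) = 0.106, hence k_gold = (0.36/0.106)^(1/0.64) ≈ 6.7559.
y_gold = 6.7559^0.36 ≈ 1.9892, c_gold = y_gold − 0.106·k_gold ≈ 1.2731.
Gain: Δc = 1.2731 − 1.2583 ≈ 0.0148.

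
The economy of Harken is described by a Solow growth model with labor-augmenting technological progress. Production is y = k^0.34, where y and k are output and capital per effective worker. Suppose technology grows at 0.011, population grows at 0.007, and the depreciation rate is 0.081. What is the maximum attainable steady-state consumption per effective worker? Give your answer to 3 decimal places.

Capital per effective worker breaks even when investment replaces (n + g + δ)·k; here n + g + δ = 0.099.
Setting f'(k) = n+g+δ gives 0.34·k^(0.34−1) = 0.099, hence k_gold = (0.34/0.099)^(1/0.66) ≈ 6.4846.
y_gold = 6.4846^0.34 ≈ 1.8882.
c_gold = y_gold − (n+g+δ)·k_gold = 1.8882 − 0.099·6.4846 ≈ 1.2462.

c_gold ≈ 1.246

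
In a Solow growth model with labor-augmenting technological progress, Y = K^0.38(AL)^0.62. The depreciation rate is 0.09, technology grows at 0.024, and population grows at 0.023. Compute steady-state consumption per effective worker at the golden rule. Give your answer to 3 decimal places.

n + g + δ = 0.023 + 0.024 + 0.09 = 0.137.
Setting f'(k) = n+g+δ gives 0.38·k^(0.38−1) = 0.137, hence k_gold = (0.38/0.137)^(1/0.62) ≈ 5.1834.
y_gold = 5.1834^0.38 ≈ 1.8688.
c_gold = y_gold − (n+g+δ)·k_gold = 1.8688 − 0.137·5.1834 ≈ 1.1586.

c_gold ≈ 1.159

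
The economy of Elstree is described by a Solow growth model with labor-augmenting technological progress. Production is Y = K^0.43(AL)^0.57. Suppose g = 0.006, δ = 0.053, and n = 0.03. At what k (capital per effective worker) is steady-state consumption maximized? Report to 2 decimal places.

The effective depreciation rate is n + g + δ = 0.03 + 0.006 + 0.053 = 0.089.
Setting f'(k) = n+g+δ gives 0.43·k^(0.43−1) = 0.089, hence k_gold = (0.43/0.089)^(1/0.57) ≈ 15.8540.

k_gold ≈ 15.85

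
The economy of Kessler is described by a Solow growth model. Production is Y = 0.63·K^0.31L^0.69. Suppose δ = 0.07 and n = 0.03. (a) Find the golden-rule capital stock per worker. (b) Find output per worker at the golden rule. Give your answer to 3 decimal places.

The effective depreciation rate is n + δ = 0.03 + 0.07 = 0.1.
Golden rule sets MPK = n+δ: 0.31·0.63·k^(0.31−1) = 0.1, so k_gold = (0.31·0.63/0.1)^(1/0.69) ≈ 2.6382.
y_gold = 0.63·2.6382^0.31 ≈ 0.8510.

(a) k_gold ≈ 2.638; (b) y_gold ≈ 0.851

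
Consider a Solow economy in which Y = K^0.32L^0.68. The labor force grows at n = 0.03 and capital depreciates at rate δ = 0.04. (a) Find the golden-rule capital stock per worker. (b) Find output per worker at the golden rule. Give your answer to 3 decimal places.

Capital per worker breaks even when investment replaces (n + δ)·k; here n + δ = 0.07.
Maximizing c = f(k) − (n+δ)·k gives f'(k) = n+δ, i.e. 0.32·k^(0.32−1) = 0.07, so k_gold = (0.32/0.07)^(1/0.68) ≈ 9.3468.
y_gold = 9.3468^0.32 ≈ 2.0446.

(a) k_gold ≈ 9.347; (b) y_gold ≈ 2.045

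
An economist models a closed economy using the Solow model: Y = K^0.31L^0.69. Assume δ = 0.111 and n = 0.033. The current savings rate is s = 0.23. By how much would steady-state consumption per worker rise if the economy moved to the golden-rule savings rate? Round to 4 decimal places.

Break-even investment rate: n + δ = 0.033 + 0.111 = 0.144.
Current steady state (s = 0.23): k* = (0.23/0.144)^(1/0.69) ≈ 1.9712, y* = 1.9712^0.31 ≈ 1.2341, c* = (1−0.23)·1.2341 ≈ 0.9503.
Golden rule sets MPK = n+δ: 0.31·k^(0.31−1) = 0.144, so k_gold = (0.31/0.144)^(1/0.69) ≈ 3.0381.
y_gold = 3.0381^0.31 ≈ 1.4113, c_gold = y_gold − 0.144·k_gold ≈ 0.9738.
Gain: Δc = 0.9738 − 0.9503 ≈ 0.0235.

Δc ≈ 0.0235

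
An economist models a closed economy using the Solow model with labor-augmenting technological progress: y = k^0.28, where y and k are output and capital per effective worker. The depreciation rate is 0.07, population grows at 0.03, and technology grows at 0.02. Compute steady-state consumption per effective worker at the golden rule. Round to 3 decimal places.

c_gold ≈ 1.001

n + g + δ = 0.03 + 0.02 + 0.07 = 0.12.
At the golden rule the marginal product of capital equals n+g+δ: 0.28·k^(0.28−1) = 0.12. Solving, k_gold = (0.28/0.12)^(1/0.72) ≈ 3.2440.
y_gold = 3.2440^0.28 ≈ 1.3903.
c_gold = y_gold − (n+g+δ)·k_gold = 1.3903 − 0.12·3.2440 ≈ 1.0010.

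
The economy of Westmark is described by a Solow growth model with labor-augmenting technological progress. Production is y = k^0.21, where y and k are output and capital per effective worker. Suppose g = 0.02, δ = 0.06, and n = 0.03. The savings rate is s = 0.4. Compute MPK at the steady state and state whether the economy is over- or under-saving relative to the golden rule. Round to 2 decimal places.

Break-even investment rate: n + g + δ = 0.03 + 0.02 + 0.06 = 0.11.
Steady-state k*: s·k^0.21 = 0.11·k gives k* = (0.4/0.11)^(1/0.79) ≈ 5.1251.
MPK = 0.21·5.1251^(-0.79) ≈ 0.0578.
MPK < n+g+δ = 0.11, so the economy is dynamically inefficient (over-saving).

over-saving; MPK ≈ 0.06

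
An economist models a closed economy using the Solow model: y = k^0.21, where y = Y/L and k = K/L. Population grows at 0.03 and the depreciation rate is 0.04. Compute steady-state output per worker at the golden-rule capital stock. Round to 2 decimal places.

Break-even investment rate: n + δ = 0.03 + 0.04 = 0.07.
Golden rule sets MPK = n+δ: 0.21·k^(0.21−1) = 0.07, so k_gold = (0.21/0.07)^(1/0.79) ≈ 4.0175.
Output: y_gold = k_gold^0.21 = 4.0175^0.21 ≈ 1.3392.

y_gold ≈ 1.34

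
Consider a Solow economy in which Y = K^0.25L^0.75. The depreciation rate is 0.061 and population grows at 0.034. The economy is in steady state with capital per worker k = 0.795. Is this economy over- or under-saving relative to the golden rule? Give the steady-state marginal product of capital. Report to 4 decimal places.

under-saving; MPK ≈ 0.2969

n + δ = 0.034 + 0.061 = 0.095.
MPK = 0.25·k^(0.25−1) = 0.25·0.795^(-0.75) ≈ 0.2969.
MPK > 0.095, so the economy is dynamically efficient (under-saving).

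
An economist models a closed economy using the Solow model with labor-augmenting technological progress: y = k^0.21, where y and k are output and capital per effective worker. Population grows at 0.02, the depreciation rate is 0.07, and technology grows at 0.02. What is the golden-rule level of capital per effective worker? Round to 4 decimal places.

k_gold ≈ 2.2671

The effective depreciation rate is n + g + δ = 0.02 + 0.02 + 0.07 = 0.11.
Maximizing c = f(k) − (n+g+δ)·k gives f'(k) = n+g+δ, i.e. 0.21·k^(0.21−1) = 0.11, so k_gold = (0.21/0.11)^(1/0.79) ≈ 2.2671.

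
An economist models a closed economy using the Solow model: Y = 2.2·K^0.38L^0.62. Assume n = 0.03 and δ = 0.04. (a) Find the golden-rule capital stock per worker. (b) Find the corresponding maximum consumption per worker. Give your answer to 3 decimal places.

(a) k_gold ≈ 54.610; (b) c_gold ≈ 6.237

n + δ = 0.03 + 0.04 = 0.07.
At the golden rule the marginal product of capital equals n+δ: 0.38·2.2·k^(0.38−1) = 0.07. Solving, k_gold = (0.38·2.2/0.07)^(1/0.62) ≈ 54.6099.
y_gold = 2.2·54.6099^0.38 ≈ 10.0597; c_gold = y_gold − 0.07·k_gold ≈ 6.2370.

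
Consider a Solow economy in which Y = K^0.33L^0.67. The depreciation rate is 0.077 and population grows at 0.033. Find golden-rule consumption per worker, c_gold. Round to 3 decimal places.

Capital per worker breaks even when investment replaces (n + δ)·k; here n + δ = 0.11.
At the golden rule the marginal product of capital equals n+δ: 0.33·k^(0.33−1) = 0.11. Solving, k_gold = (0.33/0.11)^(1/0.67) ≈ 5.1537.
y_gold = 5.1537^0.33 ≈ 1.7179.
c_gold = y_gold − (n+δ)·k_gold = 1.7179 − 0.11·5.1537 ≈ 1.1510.

c_gold ≈ 1.151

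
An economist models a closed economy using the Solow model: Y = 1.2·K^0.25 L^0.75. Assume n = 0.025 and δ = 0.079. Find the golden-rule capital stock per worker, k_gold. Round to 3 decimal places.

k_gold ≈ 4.106

The effective depreciation rate is n + δ = 0.025 + 0.079 = 0.104.
At the golden rule the marginal product of capital equals n+δ: 0.25·1.2·k^(0.25−1) = 0.104. Solving, k_gold = (0.25·1.2/0.104)^(1/0.75) ≈ 4.1063.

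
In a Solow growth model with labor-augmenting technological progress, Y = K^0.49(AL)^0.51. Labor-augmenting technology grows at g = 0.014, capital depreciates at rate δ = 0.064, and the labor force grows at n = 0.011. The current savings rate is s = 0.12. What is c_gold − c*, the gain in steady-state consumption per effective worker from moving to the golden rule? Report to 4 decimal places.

Δc ≈ 1.4535

The effective depreciation rate is n + g + δ = 0.011 + 0.014 + 0.064 = 0.089.
Current steady state (s = 0.12): k* = (0.12/0.089)^(1/0.51) ≈ 1.7968, y* = 1.7968^0.49 ≈ 1.3326, c* = (1−0.12)·1.3326 ≈ 1.1727.
Golden rule sets MPK = n+g+δ: 0.49·k^(0.49−1) = 0.089, so k_gold = (0.49/0.089)^(1/0.51) ≈ 28.3505.
y_gold = 28.3505^0.49 ≈ 5.1494, c_gold = y_gold − 0.089·k_gold ≈ 2.6262.
Gain: Δc = 2.6262 − 1.1727 ≈ 1.4535.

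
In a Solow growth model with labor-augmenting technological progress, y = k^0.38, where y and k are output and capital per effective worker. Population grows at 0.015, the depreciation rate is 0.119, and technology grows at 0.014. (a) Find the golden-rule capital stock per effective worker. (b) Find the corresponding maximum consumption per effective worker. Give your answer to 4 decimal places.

(a) k_gold ≈ 4.5763; (b) c_gold ≈ 1.1051

The effective depreciation rate is n + g + δ = 0.015 + 0.014 + 0.119 = 0.148.
Golden rule sets MPK = n+g+δ: 0.38·k^(0.38−1) = 0.148, so k_gold = (0.38/0.148)^(1/0.62) ≈ 4.5763.
y_gold = 4.5763^0.38 ≈ 1.7824; c_gold = y_gold − 0.148·k_gold ≈ 1.1051.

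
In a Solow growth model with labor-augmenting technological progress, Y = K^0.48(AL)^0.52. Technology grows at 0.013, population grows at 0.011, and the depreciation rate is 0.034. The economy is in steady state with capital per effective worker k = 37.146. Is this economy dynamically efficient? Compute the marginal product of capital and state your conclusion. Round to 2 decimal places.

Capital per effective worker breaks even when investment replaces (n + g + δ)·k; here n + g + δ = 0.058.
MPK = 0.48·k^(0.48−1) = 0.48·37.146^(-0.52) ≈ 0.0733.
MPK > 0.058, so the economy is dynamically efficient (under-saving).

dynamically efficient; MPK ≈ 0.07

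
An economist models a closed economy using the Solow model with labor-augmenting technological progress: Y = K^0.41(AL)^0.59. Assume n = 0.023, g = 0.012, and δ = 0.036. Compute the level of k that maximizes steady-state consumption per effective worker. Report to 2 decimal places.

The effective depreciation rate is n + g + δ = 0.023 + 0.012 + 0.036 = 0.071.
At the golden rule the marginal product of capital equals n+g+δ: 0.41·k^(0.41−1) = 0.071. Solving, k_gold = (0.41/0.071)^(1/0.59) ≈ 19.5309.

k_gold ≈ 19.53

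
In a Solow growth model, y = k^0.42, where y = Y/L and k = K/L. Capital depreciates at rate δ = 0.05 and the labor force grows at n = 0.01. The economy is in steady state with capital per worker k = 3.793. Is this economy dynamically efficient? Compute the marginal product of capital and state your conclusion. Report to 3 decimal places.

Capital per worker breaks even when investment replaces (n + δ)·k; here n + δ = 0.06.
MPK = 0.42·k^(0.42−1) = 0.42·3.793^(-0.58) ≈ 0.1938.
MPK > 0.06, so the economy is dynamically efficient (under-saving).

dynamically efficient; MPK ≈ 0.194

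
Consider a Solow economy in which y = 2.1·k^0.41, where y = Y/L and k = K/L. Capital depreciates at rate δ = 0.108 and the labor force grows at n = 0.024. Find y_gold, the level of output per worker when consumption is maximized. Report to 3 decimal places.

y_gold ≈ 7.730

Capital per worker breaks even when investment replaces (n + δ)·k; here n + δ = 0.132.
Golden rule sets MPK = n+δ: 0.41·2.1·k^(0.41−1) = 0.132, so k_gold = (0.41·2.1/0.132)^(1/0.59) ≈ 24.0098.
Output: y_gold = 2.1·k_gold^0.41 = 2.1·24.0098^0.41 ≈ 7.7300.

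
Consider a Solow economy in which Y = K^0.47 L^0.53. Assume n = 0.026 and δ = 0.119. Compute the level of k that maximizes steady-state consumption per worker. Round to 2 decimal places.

Capital per worker breaks even when investment replaces (n + δ)·k; here n + δ = 0.145.
Setting f'(k) = n+δ gives 0.47·k^(0.47−1) = 0.145, hence k_gold = (0.47/0.145)^(1/0.53) ≈ 9.1969.

k_gold ≈ 9.20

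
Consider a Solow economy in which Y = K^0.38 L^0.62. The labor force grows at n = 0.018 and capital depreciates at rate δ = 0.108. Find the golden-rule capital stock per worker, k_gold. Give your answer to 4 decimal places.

k_gold ≈ 5.9326

Break-even investment rate: n + δ = 0.018 + 0.108 = 0.126.
Setting f'(k) = n+δ gives 0.38·k^(0.38−1) = 0.126, hence k_gold = (0.38/0.126)^(1/0.62) ≈ 5.9326.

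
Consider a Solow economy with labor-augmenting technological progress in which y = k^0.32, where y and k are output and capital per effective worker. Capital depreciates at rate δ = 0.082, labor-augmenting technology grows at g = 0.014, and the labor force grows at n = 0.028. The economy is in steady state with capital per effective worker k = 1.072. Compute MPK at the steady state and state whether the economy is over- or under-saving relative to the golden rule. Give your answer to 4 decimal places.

under-saving; MPK ≈ 0.3052

Capital per effective worker breaks even when investment replaces (n + g + δ)·k; here n + g + δ = 0.124.
MPK = 0.32·k^(0.32−1) = 0.32·1.072^(-0.68) ≈ 0.3052.
MPK > 0.124, so the economy is dynamically efficient (under-saving).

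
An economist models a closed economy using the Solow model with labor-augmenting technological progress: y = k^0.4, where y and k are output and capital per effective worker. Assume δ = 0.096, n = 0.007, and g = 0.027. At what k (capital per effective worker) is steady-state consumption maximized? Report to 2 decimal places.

k_gold ≈ 6.51

Break-even investment rate: n + g + δ = 0.007 + 0.027 + 0.096 = 0.13.
Maximizing c = f(k) − (n+g+δ)·k gives f'(k) = n+g+δ, i.e. 0.4·k^(0.4−1) = 0.13, so k_gold = (0.4/0.13)^(1/0.6) ≈ 6.5092.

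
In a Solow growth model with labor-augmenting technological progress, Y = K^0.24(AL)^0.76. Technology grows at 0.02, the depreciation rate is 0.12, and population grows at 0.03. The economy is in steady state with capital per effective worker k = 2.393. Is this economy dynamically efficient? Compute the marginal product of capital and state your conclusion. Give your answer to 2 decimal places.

Capital per effective worker breaks even when investment replaces (n + g + δ)·k; here n + g + δ = 0.17.
MPK = 0.24·k^(0.24−1) = 0.24·2.393^(-0.76) ≈ 0.1237.
MPK < 0.17, so the economy is dynamically inefficient (over-saving).

dynamically inefficient; MPK ≈ 0.12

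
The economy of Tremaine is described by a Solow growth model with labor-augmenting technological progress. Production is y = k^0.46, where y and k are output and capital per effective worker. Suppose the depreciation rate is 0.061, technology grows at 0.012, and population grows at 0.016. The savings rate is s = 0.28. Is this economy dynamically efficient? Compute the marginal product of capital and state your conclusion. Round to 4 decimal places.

dynamically efficient; MPK ≈ 0.1462

Capital per effective worker breaks even when investment replaces (n + g + δ)·k; here n + g + δ = 0.089.
Steady-state k*: s·k^0.46 = 0.089·k gives k* = (0.28/0.089)^(1/0.54) ≈ 8.3520.
MPK = 0.46·8.3520^(-0.54) ≈ 0.1462.
MPK > n+g+δ = 0.089, so the economy is dynamically efficient (under-saving).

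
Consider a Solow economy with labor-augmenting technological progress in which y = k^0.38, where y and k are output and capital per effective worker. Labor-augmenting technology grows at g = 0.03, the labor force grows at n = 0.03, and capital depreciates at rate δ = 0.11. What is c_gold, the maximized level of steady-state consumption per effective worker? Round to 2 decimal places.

c_gold ≈ 1.02

Capital per effective worker breaks even when investment replaces (n + g + δ)·k; here n + g + δ = 0.17.
At the golden rule the marginal product of capital equals n+g+δ: 0.38·k^(0.38−1) = 0.17. Solving, k_gold = (0.38/0.17)^(1/0.62) ≈ 3.6597.
y_gold = 3.6597^0.38 ≈ 1.6372.
c_gold = y_gold − (n+g+δ)·k_gold = 1.6372 − 0.17·3.6597 ≈ 1.0151.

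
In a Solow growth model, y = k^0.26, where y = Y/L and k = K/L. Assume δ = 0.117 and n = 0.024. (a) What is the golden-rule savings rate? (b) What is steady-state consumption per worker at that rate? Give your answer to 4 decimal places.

(a) s_gold = 0.2600; (b) c_gold ≈ 0.9175

n + δ = 0.024 + 0.117 = 0.141.
For Cobb-Douglas, s_gold equals capital's share: s_gold = 0.26.
Maximizing c = f(k) − (n+δ)·k gives f'(k) = n+δ, i.e. 0.26·k^(0.26−1) = 0.141, so k_gold = (0.26/0.141)^(1/0.74) ≈ 2.2863.
y_gold = 2.2863^0.26 ≈ 1.2399; c_gold = (1−0.26)·y_gold ≈ 0.9175.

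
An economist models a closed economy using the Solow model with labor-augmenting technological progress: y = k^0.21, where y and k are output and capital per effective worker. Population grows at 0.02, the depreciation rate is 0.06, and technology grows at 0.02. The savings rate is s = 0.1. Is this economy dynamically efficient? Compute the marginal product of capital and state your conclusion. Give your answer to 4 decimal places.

dynamically efficient; MPK ≈ 0.2100

The effective depreciation rate is n + g + δ = 0.02 + 0.02 + 0.06 = 0.1.
Steady-state k*: s·k^0.21 = 0.1·k gives k* = (0.1/0.1)^(1/0.79) ≈ 1.0000.
MPK = 0.21·1.0000^(-0.79) ≈ 0.2100.
MPK > n+g+δ = 0.1, so the economy is dynamically efficient (under-saving).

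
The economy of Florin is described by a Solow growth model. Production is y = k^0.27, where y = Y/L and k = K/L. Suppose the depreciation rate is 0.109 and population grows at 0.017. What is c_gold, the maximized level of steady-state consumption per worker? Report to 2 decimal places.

c_gold ≈ 0.97

n + δ = 0.017 + 0.109 = 0.126.
Setting f'(k) = n+δ gives 0.27·k^(0.27−1) = 0.126, hence k_gold = (0.27/0.126)^(1/0.73) ≈ 2.8406.
y_gold = 2.8406^0.27 ≈ 1.3256.
c_gold = y_gold − (n+δ)·k_gold = 1.3256 − 0.126·2.8406 ≈ 0.9677.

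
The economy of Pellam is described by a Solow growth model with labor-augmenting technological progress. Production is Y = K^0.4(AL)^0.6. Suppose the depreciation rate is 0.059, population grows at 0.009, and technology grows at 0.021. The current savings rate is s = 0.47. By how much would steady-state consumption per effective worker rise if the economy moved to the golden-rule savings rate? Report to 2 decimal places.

The effective depreciation rate is n + g + δ = 0.009 + 0.021 + 0.059 = 0.089.
Current steady state (s = 0.47): k* = (0.47/0.089)^(1/0.6) ≈ 16.0145, y* = 16.0145^0.4 ≈ 3.0325, c* = (1−0.47)·3.0325 ≈ 1.6072.
Maximizing c = f(k) − (n+g+δ)·k gives f'(k) = n+g+δ, i.e. 0.4·k^(0.4−1) = 0.089, so k_gold = (0.4/0.089)^(1/0.6) ≈ 12.2401.
y_gold = 12.2401^0.4 ≈ 2.7234, c_gold = y_gold − 0.089·k_gold ≈ 1.6340.
Gain: Δc = 1.6340 − 1.6072 ≈ 0.0268.

Δc ≈ 0.03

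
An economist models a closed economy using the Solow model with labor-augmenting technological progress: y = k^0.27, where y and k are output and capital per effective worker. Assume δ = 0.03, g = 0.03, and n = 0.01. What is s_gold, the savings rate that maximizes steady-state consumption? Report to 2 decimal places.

The effective depreciation rate is n + g + δ = 0.01 + 0.03 + 0.03 = 0.07.
At the golden rule MPK = n+g+δ, and in any Cobb-Douglas steady state s = (n+g+δ)·k/y = MPK·k/y = capital's share 0.27.

s_gold = 0.27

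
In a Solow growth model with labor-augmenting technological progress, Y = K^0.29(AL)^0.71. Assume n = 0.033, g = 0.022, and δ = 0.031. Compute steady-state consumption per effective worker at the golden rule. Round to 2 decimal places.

c_gold ≈ 1.17

Capital per effective worker breaks even when investment replaces (n + g + δ)·k; here n + g + δ = 0.086.
Setting f'(k) = n+g+δ gives 0.29·k^(0.29−1) = 0.086, hence k_gold = (0.29/0.086)^(1/0.71) ≈ 5.5401.
y_gold = 5.5401^0.29 ≈ 1.6429.
c_gold = y_gold − (n+g+δ)·k_gold = 1.6429 − 0.086·5.5401 ≈ 1.1665.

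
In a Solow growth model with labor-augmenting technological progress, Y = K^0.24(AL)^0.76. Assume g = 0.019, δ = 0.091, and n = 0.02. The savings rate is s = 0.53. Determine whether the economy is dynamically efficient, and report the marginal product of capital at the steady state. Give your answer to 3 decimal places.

The effective depreciation rate is n + g + δ = 0.02 + 0.019 + 0.091 = 0.13.
Steady-state k*: s·k^0.24 = 0.13·k gives k* = (0.53/0.13)^(1/0.76) ≈ 6.3543.
MPK = 0.24·6.3543^(-0.76) ≈ 0.0589.
MPK < n+g+δ = 0.13, so the economy is dynamically inefficient (over-saving).

dynamically inefficient; MPK ≈ 0.059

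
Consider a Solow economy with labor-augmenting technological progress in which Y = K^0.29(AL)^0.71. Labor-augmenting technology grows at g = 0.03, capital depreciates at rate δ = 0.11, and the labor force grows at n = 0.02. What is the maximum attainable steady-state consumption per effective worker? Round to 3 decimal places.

c_gold ≈ 0.905

The effective depreciation rate is n + g + δ = 0.02 + 0.03 + 0.11 = 0.16.
Maximizing c = f(k) − (n+g+δ)·k gives f'(k) = n+g+δ, i.e. 0.29·k^(0.29−1) = 0.16, so k_gold = (0.29/0.16)^(1/0.71) ≈ 2.3109.
y_gold = 2.3109^0.29 ≈ 1.2750.
c_gold = y_gold − (n+g+δ)·k_gold = 1.2750 − 0.16·2.3109 ≈ 0.9052.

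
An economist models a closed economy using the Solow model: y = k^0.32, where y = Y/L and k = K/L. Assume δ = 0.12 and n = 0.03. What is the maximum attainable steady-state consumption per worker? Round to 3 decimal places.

c_gold ≈ 0.971

The effective depreciation rate is n + δ = 0.03 + 0.12 = 0.15.
At the golden rule the marginal product of capital equals n+δ: 0.32·k^(0.32−1) = 0.15. Solving, k_gold = (0.32/0.15)^(1/0.68) ≈ 3.0473.
y_gold = 3.0473^0.32 ≈ 1.4284.
c_gold = y_gold − (n+δ)·k_gold = 1.4284 − 0.15·3.0473 ≈ 0.9713.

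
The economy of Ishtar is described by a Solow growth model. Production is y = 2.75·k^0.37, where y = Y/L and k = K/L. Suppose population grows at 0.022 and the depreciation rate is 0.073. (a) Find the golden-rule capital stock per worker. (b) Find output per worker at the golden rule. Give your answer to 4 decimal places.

Break-even investment rate: n + δ = 0.022 + 0.073 = 0.095.
Setting f'(k) = n+δ gives 0.37·2.75·k^(0.37−1) = 0.095, hence k_gold = (0.37·2.75/0.095)^(1/0.63) ≈ 43.1142.
y_gold = 2.75·43.1142^0.37 ≈ 11.0699.

(a) k_gold ≈ 43.1142; (b) y_gold ≈ 11.0699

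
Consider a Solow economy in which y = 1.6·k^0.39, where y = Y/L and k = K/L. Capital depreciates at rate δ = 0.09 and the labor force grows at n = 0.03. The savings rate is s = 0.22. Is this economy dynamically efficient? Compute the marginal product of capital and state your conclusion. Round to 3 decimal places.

dynamically efficient; MPK ≈ 0.213

The effective depreciation rate is n + δ = 0.03 + 0.09 = 0.12.
Steady-state k*: s·A·k^0.39 = 0.12·k gives k* = (0.22·1.6/0.12)^(1/0.61) ≈ 5.8367.
MPK = 0.39·1.6·5.8367^(-0.61) ≈ 0.2127.
MPK > n+δ = 0.12, so the economy is dynamically efficient (under-saving).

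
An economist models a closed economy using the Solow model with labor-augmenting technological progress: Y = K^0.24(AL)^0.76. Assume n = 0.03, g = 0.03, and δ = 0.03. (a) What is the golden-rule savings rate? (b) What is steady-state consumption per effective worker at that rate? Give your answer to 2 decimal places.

Capital per effective worker breaks even when investment replaces (n + g + δ)·k; here n + g + δ = 0.09.
For Cobb-Douglas, s_gold equals capital's share: s_gold = 0.24.
Maximizing c = f(k) − (n+g+δ)·k gives f'(k) = n+g+δ, i.e. 0.24·k^(0.24−1) = 0.09, so k_gold = (0.24/0.09)^(1/0.76) ≈ 3.6348.
y_gold = 3.6348^0.24 ≈ 1.3631; c_gold = (1−0.24)·y_gold ≈ 1.0359.

(a) s_gold = 0.24; (b) c_gold ≈ 1.04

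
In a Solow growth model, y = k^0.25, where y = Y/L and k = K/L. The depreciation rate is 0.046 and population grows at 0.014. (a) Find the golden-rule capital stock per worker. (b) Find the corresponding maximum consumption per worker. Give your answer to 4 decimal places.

Break-even investment rate: n + δ = 0.014 + 0.046 = 0.06.
Setting f'(k) = n+δ gives 0.25·k^(0.25−1) = 0.06, hence k_gold = (0.25/0.06)^(1/0.75) ≈ 6.7048.
y_gold = 6.7048^0.25 ≈ 1.6091; c_gold = y_gold − 0.06·k_gold ≈ 1.2069.

(a) k_gold ≈ 6.7048; (b) c_gold ≈ 1.2069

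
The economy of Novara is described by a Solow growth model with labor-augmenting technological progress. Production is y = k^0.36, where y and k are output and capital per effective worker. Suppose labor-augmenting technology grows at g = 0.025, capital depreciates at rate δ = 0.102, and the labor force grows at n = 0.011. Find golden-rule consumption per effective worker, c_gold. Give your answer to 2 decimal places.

c_gold ≈ 1.10

n + g + δ = 0.011 + 0.025 + 0.102 = 0.138.
Setting f'(k) = n+g+δ gives 0.36·k^(0.36−1) = 0.138, hence k_gold = (0.36/0.138)^(1/0.64) ≈ 4.4736.
y_gold = 4.4736^0.36 ≈ 1.7149.
c_gold = y_gold − (n+g+δ)·k_gold = 1.7149 − 0.138·4.4736 ≈ 1.0975.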